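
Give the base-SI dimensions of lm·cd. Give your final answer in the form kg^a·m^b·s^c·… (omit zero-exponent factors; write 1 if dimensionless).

cd²

lm = cd.
Combining: lm·cd = cd · cd = cd².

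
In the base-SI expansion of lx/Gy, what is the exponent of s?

Gy = m²·s⁻².
So Gy⁻¹ = m⁻²·s².
lx = m⁻²·cd.
Combining: Gy⁻¹·lx = (m⁻²·s²) · (m⁻²·cd) = m⁻⁴·s²·cd.
The exponent of s is 2.

2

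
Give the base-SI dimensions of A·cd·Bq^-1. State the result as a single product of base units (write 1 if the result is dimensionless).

s·A·cd

Bq = s⁻¹.
So Bq⁻¹ = s.
Combining: A·cd·Bq⁻¹ = A · cd · s = s·A·cd.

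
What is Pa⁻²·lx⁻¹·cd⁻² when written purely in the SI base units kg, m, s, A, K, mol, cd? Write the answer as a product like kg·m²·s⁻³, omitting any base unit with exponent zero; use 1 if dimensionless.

Pa = N/m² (pressure = force per area),
    = kg·m⁻¹·s⁻².
So Pa⁻² = kg⁻²·m²·s⁴.
lx = lm/m² (illuminance = luminous flux per area),
    = m⁻²·cd.
So lx⁻¹ = m²·cd⁻¹.
Combining: Pa⁻²·lx⁻¹·cd⁻² = (kg⁻²·m²·s⁴) · (m²·cd⁻¹) · cd⁻² = kg⁻²·m⁴·s⁴·cd⁻³.

kg⁻²·m⁴·s⁴·cd⁻³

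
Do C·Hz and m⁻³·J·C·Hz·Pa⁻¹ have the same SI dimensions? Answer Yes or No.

Yes

Left side:
  C = s·A.
  Hz = s⁻¹.
  Combining: C·Hz = (s·A) · s⁻¹ = A.
Right side:
  J = N·m (work = force × distance),
      = kg·m²·s⁻².
  C = A·s = s·A (charge = current × time).
  Hz = 1/s = s⁻¹ (frequency is cycles per second).
  Pa = N/m² (pressure = force per area),
      = kg·m⁻¹·s⁻².
  So Pa⁻¹ = kg⁻¹·m·s².
  Combining: m⁻³·J·C·Hz·Pa⁻¹ = m⁻³ · (kg·m²·s⁻²) · (s·A) · s⁻¹ · (kg⁻¹·m·s²) = A.
Both reduce to A.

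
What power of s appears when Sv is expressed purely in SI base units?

-2

Sv = m²·s⁻².
The exponent of s is -2.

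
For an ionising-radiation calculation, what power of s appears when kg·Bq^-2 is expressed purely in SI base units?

Bq = 1/s = s⁻¹ (activity is decays per second).
So Bq⁻² = s².
Combining: kg·Bq⁻² = kg · s² = kg·s².
The exponent of s is 2.

2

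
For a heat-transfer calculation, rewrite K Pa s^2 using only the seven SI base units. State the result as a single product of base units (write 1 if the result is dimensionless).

kg·m⁻¹·K

Pa = N/m² (pressure = force per area),
    = kg·m⁻¹·s⁻².
Combining: K·Pa·s² = K · (kg·m⁻¹·s⁻²) · s² = kg·m⁻¹·K.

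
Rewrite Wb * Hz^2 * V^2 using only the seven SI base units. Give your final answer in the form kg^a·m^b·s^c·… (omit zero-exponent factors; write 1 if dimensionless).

kg³·m⁶·s⁻¹⁰·A⁻³

Wb = kg·m²·s⁻²·A⁻¹.
Hz = s⁻¹.
So Hz² = s⁻².
V = kg·m²·s⁻³·A⁻¹.
So V² = kg²·m⁴·s⁻⁶·A⁻².
Combining: Wb·Hz²·V² = (kg·m²·s⁻²·A⁻¹) · s⁻² · (kg²·m⁴·s⁻⁶·A⁻²) = kg³·m⁶·s⁻¹⁰·A⁻³.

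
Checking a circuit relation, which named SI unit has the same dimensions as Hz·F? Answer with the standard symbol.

S

Hz = 1/s = s⁻¹ (frequency is cycles per second).
F = C/V (capacitance = charge per voltage),
    = A·s/(kg·m²·s⁻³·A⁻¹) (substituting C and V),
    = kg⁻¹·m⁻²·s⁴·A².
Combining: Hz·F = s⁻¹ · (kg⁻¹·m⁻²·s⁴·A²) = kg⁻¹·m⁻²·s³·A².
kg⁻¹·m⁻²·s³·A² is the base-SI form of the siemens.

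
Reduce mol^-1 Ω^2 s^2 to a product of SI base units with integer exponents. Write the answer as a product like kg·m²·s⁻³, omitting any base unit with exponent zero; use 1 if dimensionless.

Ω = V/A (resistance = voltage per current),
    = kg·m²·s⁻³·A⁻².
So Ω² = kg²·m⁴·s⁻⁶·A⁻⁴.
Combining: mol⁻¹·Ω²·s² = mol⁻¹ · (kg²·m⁴·s⁻⁶·A⁻⁴) · s² = kg²·m⁴·s⁻⁴·A⁻⁴·mol⁻¹.

kg²·m⁴·s⁻⁴·A⁻⁴·mol⁻¹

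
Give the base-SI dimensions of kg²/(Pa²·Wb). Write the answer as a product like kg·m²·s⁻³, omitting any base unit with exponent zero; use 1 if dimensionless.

kg⁻¹·s⁶·A

Pa = N/m² (pressure = force per area),
    = kg·m⁻¹·s⁻².
So Pa⁻² = kg⁻²·m²·s⁴.
Wb = V·s (flux: a volt is a weber per second),
    = kg·m²·s⁻²·A⁻¹.
So Wb⁻¹ = kg⁻¹·m⁻²·s²·A.
Combining: kg²·Pa⁻²·Wb⁻¹ = kg² · (kg⁻²·m²·s⁴) · (kg⁻¹·m⁻²·s²·A) = kg⁻¹·s⁶·A.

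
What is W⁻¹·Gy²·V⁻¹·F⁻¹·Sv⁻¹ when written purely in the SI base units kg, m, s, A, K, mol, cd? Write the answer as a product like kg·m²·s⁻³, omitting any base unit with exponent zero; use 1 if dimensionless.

W = J/s (power = energy per time),
    = kg·m²·s⁻³.
So W⁻¹ = kg⁻¹·m⁻²·s³.
Gy = J/kg (absorbed dose = energy per mass),
    = m²·s⁻².
So Gy² = m⁴·s⁻⁴.
V = W/A (potential = power per current),
    = kg·m²·s⁻³·A⁻¹.
So V⁻¹ = kg⁻¹·m⁻²·s³·A.
F = C/V (capacitance = charge per voltage),
    = A·s/(kg·m²·s⁻³·A⁻¹) (substituting C and V),
    = kg⁻¹·m⁻²·s⁴·A².
So F⁻¹ = kg·m²·s⁻⁴·A⁻².
Sv = J/kg (equivalent dose = energy per mass),
    = m²·s⁻².
So Sv⁻¹ = m⁻²·s².
Combining: W⁻¹·Gy²·V⁻¹·F⁻¹·Sv⁻¹ = (kg⁻¹·m⁻²·s³) · (m⁴·s⁻⁴) · (kg⁻¹·m⁻²·s³·A) · (kg·m²·s⁻⁴·A⁻²) · (m⁻²·s²) = kg⁻¹·A⁻¹.

kg⁻¹·A⁻¹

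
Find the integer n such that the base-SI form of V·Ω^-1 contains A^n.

1

V = kg·m²·s⁻³·A⁻¹.
Ω = kg·m²·s⁻³·A⁻².
So Ω⁻¹ = kg⁻¹·m⁻²·s³·A².
Combining: V·Ω⁻¹ = (kg·m²·s⁻³·A⁻¹) · (kg⁻¹·m⁻²·s³·A²) = A.
The exponent of A is 1.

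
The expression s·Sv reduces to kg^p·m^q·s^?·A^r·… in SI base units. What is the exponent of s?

Sv = m²·s⁻².
Combining: s·Sv = s · (m²·s⁻²) = m²·s⁻¹.
The exponent of s is -1.

-1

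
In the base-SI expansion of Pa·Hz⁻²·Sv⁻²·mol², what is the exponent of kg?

1

Pa = kg·m⁻¹·s⁻².
Hz = s⁻¹.
So Hz⁻² = s².
Sv = m²·s⁻².
So Sv⁻² = m⁻⁴·s⁴.
Combining: Pa·Hz⁻²·Sv⁻²·mol² = (kg·m⁻¹·s⁻²) · s² · (m⁻⁴·s⁴) · mol² = kg·m⁻⁵·s⁴·mol².
The exponent of kg is 1.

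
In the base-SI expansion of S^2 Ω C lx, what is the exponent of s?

S = kg⁻¹·m⁻²·s³·A².
So S² = kg⁻²·m⁻⁴·s⁶·A⁴.
Ω = kg·m²·s⁻³·A⁻².
C = s·A.
lx = m⁻²·cd.
Combining: S²·Ω·C·lx = (kg⁻²·m⁻⁴·s⁶·A⁴) · (kg·m²·s⁻³·A⁻²) · (s·A) · (m⁻²·cd) = kg⁻¹·m⁻⁴·s⁴·A³·cd.
The exponent of s is 4.

4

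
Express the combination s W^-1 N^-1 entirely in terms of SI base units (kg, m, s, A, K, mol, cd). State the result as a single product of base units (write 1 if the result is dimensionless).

W = J/s (power = energy per time),
    = kg·m²·s⁻³.
So W⁻¹ = kg⁻¹·m⁻²·s³.
N = kg·m/s² = kg·m·s⁻² (force = mass × acceleration).
So N⁻¹ = kg⁻¹·m⁻¹·s².
Combining: s·W⁻¹·N⁻¹ = s · (kg⁻¹·m⁻²·s³) · (kg⁻¹·m⁻¹·s²) = kg⁻²·m⁻³·s⁶.

kg⁻²·m⁻³·s⁶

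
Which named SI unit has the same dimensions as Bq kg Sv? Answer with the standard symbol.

W

Bq = 1/s = s⁻¹ (activity is decays per second).
Sv = J/kg (equivalent dose = energy per mass),
    = m²·s⁻².
Combining: Bq·kg·Sv = s⁻¹ · kg · (m²·s⁻²) = kg·m²·s⁻³.
kg·m²·s⁻³ is the base-SI form of the watt.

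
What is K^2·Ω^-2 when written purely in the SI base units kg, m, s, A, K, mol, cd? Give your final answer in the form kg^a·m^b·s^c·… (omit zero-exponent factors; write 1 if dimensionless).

kg⁻²·m⁻⁴·s⁶·A⁴·K²

Ω = V/A (resistance = voltage per current),
    = kg·m²·s⁻³·A⁻².
So Ω⁻² = kg⁻²·m⁻⁴·s⁶·A⁴.
Combining: K²·Ω⁻² = K² · (kg⁻²·m⁻⁴·s⁶·A⁴) = kg⁻²·m⁻⁴·s⁶·A⁴·K².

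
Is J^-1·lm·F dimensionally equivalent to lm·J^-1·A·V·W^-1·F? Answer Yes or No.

Left side:
  J = kg·m²·s⁻².
  So J⁻¹ = kg⁻¹·m⁻²·s².
  lm = cd.
  F = kg⁻¹·m⁻²·s⁴·A².
  Combining: J⁻¹·lm·F = (kg⁻¹·m⁻²·s²) · cd · (kg⁻¹·m⁻²·s⁴·A²) = kg⁻²·m⁻⁴·s⁶·A²·cd.
Right side:
  lm = cd.
  J = kg·m²·s⁻².
  So J⁻¹ = kg⁻¹·m⁻²·s².
  V = kg·m²·s⁻³·A⁻¹.
  W = kg·m²·s⁻³.
  So W⁻¹ = kg⁻¹·m⁻²·s³.
  F = kg⁻¹·m⁻²·s⁴·A².
  Combining: lm·J⁻¹·A·V·W⁻¹·F = cd · (kg⁻¹·m⁻²·s²) · A · (kg·m²·s⁻³·A⁻¹) · (kg⁻¹·m⁻²·s³) · (kg⁻¹·m⁻²·s⁴·A²) = kg⁻²·m⁻⁴·s⁶·A²·cd.
Both reduce to kg⁻²·m⁻⁴·s⁶·A²·cd.

Yes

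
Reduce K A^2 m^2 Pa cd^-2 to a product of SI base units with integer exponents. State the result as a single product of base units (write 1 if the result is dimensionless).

kg·m·s⁻²·A²·K·cd⁻²

Pa = N/m² (pressure = force per area),
    = kg·m⁻¹·s⁻².
Combining: K·A²·m²·Pa·cd⁻² = K · A² · m² · (kg·m⁻¹·s⁻²) · cd⁻² = kg·m·s⁻²·A²·K·cd⁻².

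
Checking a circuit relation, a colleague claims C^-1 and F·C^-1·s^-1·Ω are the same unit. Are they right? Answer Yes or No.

Left side:
  C = A·s = s·A (charge = current × time).
  So C⁻¹ = s⁻¹·A⁻¹.
Right side:
  F = C/V (capacitance = charge per voltage),
      = A·s/(kg·m²·s⁻³·A⁻¹) (substituting C and V),
      = kg⁻¹·m⁻²·s⁴·A².
  C = A·s = s·A (charge = current × time).
  So C⁻¹ = s⁻¹·A⁻¹.
  Ω = V/A (resistance = voltage per current),
      = kg·m²·s⁻³·A⁻².
  Combining: F·C⁻¹·s⁻¹·Ω = (kg⁻¹·m⁻²·s⁴·A²) · (s⁻¹·A⁻¹) · s⁻¹ · (kg·m²·s⁻³·A⁻²) = s⁻¹·A⁻¹.
Both reduce to s⁻¹·A⁻¹.

Yes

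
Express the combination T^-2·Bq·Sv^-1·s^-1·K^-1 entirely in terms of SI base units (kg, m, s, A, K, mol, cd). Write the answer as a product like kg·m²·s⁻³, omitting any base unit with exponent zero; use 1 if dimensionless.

T = kg·s⁻²·A⁻¹.
So T⁻² = kg⁻²·s⁴·A².
Bq = s⁻¹.
Sv = m²·s⁻².
So Sv⁻¹ = m⁻²·s².
Combining: T⁻²·Bq·Sv⁻¹·s⁻¹·K⁻¹ = (kg⁻²·s⁴·A²) · s⁻¹ · (m⁻²·s²) · s⁻¹ · K⁻¹ = kg⁻²·m⁻²·s⁴·A²·K⁻¹.

kg⁻²·m⁻²·s⁴·A²·K⁻¹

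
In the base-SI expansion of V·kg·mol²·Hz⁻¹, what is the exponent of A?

V = W/A (potential = power per current),
    = kg·m²·s⁻³·A⁻¹.
Hz = 1/s = s⁻¹ (frequency is cycles per second).
So Hz⁻¹ = s.
Combining: V·kg·mol²·Hz⁻¹ = (kg·m²·s⁻³·A⁻¹) · kg · mol² · s = kg²·m²·s⁻²·A⁻¹·mol².
The exponent of A is -1.

-1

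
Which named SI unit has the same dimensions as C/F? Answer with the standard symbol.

V

F = C/V (capacitance = charge per voltage),
    = A·s/(kg·m²·s⁻³·A⁻¹) (substituting C and V),
    = kg⁻¹·m⁻²·s⁴·A².
So F⁻¹ = kg·m²·s⁻⁴·A⁻².
C = A·s = s·A (charge = current × time).
Combining: F⁻¹·C = (kg·m²·s⁻⁴·A⁻²) · (s·A) = kg·m²·s⁻³·A⁻¹.
kg·m²·s⁻³·A⁻¹ is the base-SI form of the volt.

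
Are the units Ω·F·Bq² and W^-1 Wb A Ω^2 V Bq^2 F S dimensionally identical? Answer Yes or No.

No

Left side:
  Ω = V/A (resistance = voltage per current),
      = kg·m²·s⁻³·A⁻².
  F = C/V (capacitance = charge per voltage),
      = A·s/(kg·m²·s⁻³·A⁻¹) (substituting C and V),
      = kg⁻¹·m⁻²·s⁴·A².
  Bq = 1/s = s⁻¹ (activity is decays per second).
  So Bq² = s⁻².
  Combining: Ω·F·Bq² = (kg·m²·s⁻³·A⁻²) · (kg⁻¹·m⁻²·s⁴·A²) · s⁻² = s⁻¹.
Right side:
  W = kg·m²·s⁻³.
  So W⁻¹ = kg⁻¹·m⁻²·s³.
  Wb = kg·m²·s⁻²·A⁻¹.
  Ω = kg·m²·s⁻³·A⁻².
  So Ω² = kg²·m⁴·s⁻⁶·A⁻⁴.
  V = kg·m²·s⁻³·A⁻¹.
  Bq = s⁻¹.
  So Bq² = s⁻².
  F = kg⁻¹·m⁻²·s⁴·A².
  S = kg⁻¹·m⁻²·s³·A².
  Combining: W⁻¹·Wb·A·Ω²·V·Bq²·F·S = (kg⁻¹·m⁻²·s³) · (kg·m²·s⁻²·A⁻¹) · A · (kg²·m⁴·s⁻⁶·A⁻⁴) · (kg·m²·s⁻³·A⁻¹) · s⁻² · (kg⁻¹·m⁻²·s⁴·A²) · (kg⁻¹·m⁻²·s³·A²) = kg·m²·s⁻³·A⁻¹.
Left is s⁻¹; right is kg·m²·s⁻³·A⁻¹ — different.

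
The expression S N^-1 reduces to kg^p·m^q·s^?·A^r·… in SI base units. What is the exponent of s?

S = 1/Ω (conductance is reciprocal resistance),
    = kg⁻¹·m⁻²·s³·A².
N = kg·m/s² = kg·m·s⁻² (force = mass × acceleration).
So N⁻¹ = kg⁻¹·m⁻¹·s².
Combining: S·N⁻¹ = (kg⁻¹·m⁻²·s³·A²) · (kg⁻¹·m⁻¹·s²) = kg⁻²·m⁻³·s⁵·A².
The exponent of s is 5.

5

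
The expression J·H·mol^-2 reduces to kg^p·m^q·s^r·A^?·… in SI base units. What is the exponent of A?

-2

J = N·m (work = force × distance),
    = kg·m²·s⁻².
H = Wb/A (inductance = flux per current),
    = kg·m²·s⁻²·A⁻².
Combining: J·H·mol⁻² = (kg·m²·s⁻²) · (kg·m²·s⁻²·A⁻²) · mol⁻² = kg²·m⁴·s⁻⁴·A⁻²·mol⁻².
The exponent of A is -2.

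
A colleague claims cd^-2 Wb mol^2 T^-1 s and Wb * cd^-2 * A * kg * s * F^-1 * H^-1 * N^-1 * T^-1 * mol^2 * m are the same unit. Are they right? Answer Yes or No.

No

Left side:
  Wb = V·s (flux: a volt is a weber per second),
      = kg·m²·s⁻²·A⁻¹.
  T = Wb/m² (flux density = flux per area),
      = kg·s⁻²·A⁻¹.
  So T⁻¹ = kg⁻¹·s²·A.
  Combining: cd⁻²·Wb·mol²·T⁻¹·s = cd⁻² · (kg·m²·s⁻²·A⁻¹) · mol² · (kg⁻¹·s²·A) · s = m²·s·mol²·cd⁻².
Right side:
  Wb = V·s (flux: a volt is a weber per second),
      = kg·m²·s⁻²·A⁻¹.
  F = C/V (capacitance = charge per voltage),
      = A·s/(kg·m²·s⁻³·A⁻¹) (substituting C and V),
      = kg⁻¹·m⁻²·s⁴·A².
  So F⁻¹ = kg·m²·s⁻⁴·A⁻².
  H = Wb/A (inductance = flux per current),
      = kg·m²·s⁻²·A⁻².
  So H⁻¹ = kg⁻¹·m⁻²·s²·A².
  N = kg·m/s² = kg·m·s⁻² (force = mass × acceleration).
  So N⁻¹ = kg⁻¹·m⁻¹·s².
  T = Wb/m² (flux density = flux per area),
      = kg·s⁻²·A⁻¹.
  So T⁻¹ = kg⁻¹·s²·A.
  Combining: Wb·cd⁻²·A·kg·s·F⁻¹·H⁻¹·N⁻¹·T⁻¹·mol²·m = (kg·m²·s⁻²·A⁻¹) · cd⁻² · A · kg · s · (kg·m²·s⁻⁴·A⁻²) · (kg⁻¹·m⁻²·s²·A²) · (kg⁻¹·m⁻¹·s²) · (kg⁻¹·s²·A) · mol² · m = m²·s·A·mol²·cd⁻².
Left is m²·s·mol²·cd⁻²; right is m²·s·A·mol²·cd⁻² — different.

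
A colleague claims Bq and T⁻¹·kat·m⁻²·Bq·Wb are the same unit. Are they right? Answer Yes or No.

Left side:
  Bq = s⁻¹.
Right side:
  T = Wb/m² (flux density = flux per area),
      = kg·s⁻²·A⁻¹.
  So T⁻¹ = kg⁻¹·s²·A.
  kat = mol/s = s⁻¹·mol (catalytic activity).
  Bq = 1/s = s⁻¹ (activity is decays per second).
  Wb = V·s (flux: a volt is a weber per second),
      = kg·m²·s⁻²·A⁻¹.
  Combining: T⁻¹·kat·m⁻²·Bq·Wb = (kg⁻¹·s²·A) · (s⁻¹·mol) · m⁻² · s⁻¹ · (kg·m²·s⁻²·A⁻¹) = s⁻²·mol.
Left is s⁻¹; right is s⁻²·mol — different.

No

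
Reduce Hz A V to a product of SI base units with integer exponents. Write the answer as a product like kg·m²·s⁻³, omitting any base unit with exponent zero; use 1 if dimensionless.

kg·m²·s⁻⁴

Hz = s⁻¹.
V = kg·m²·s⁻³·A⁻¹.
Combining: Hz·A·V = s⁻¹ · A · (kg·m²·s⁻³·A⁻¹) = kg·m²·s⁻⁴.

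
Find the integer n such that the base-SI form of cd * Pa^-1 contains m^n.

Pa = N/m² (pressure = force per area),
    = kg·m⁻¹·s⁻².
So Pa⁻¹ = kg⁻¹·m·s².
Combining: cd·Pa⁻¹ = cd · (kg⁻¹·m·s²) = kg⁻¹·m·s²·cd.
The exponent of m is 1.

1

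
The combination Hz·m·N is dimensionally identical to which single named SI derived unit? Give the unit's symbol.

Hz = s⁻¹.
N = kg·m·s⁻².
Combining: Hz·m·N = s⁻¹ · m · (kg·m·s⁻²) = kg·m²·s⁻³.
kg·m²·s⁻³ is the base-SI form of the watt.

W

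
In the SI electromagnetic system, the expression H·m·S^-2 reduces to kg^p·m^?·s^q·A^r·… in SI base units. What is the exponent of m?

H = Wb/A (inductance = flux per current),
    = kg·m²·s⁻²·A⁻².
S = 1/Ω (conductance is reciprocal resistance),
    = kg⁻¹·m⁻²·s³·A².
So S⁻² = kg²·m⁴·s⁻⁶·A⁻⁴.
Combining: H·m·S⁻² = (kg·m²·s⁻²·A⁻²) · m · (kg²·m⁴·s⁻⁶·A⁻⁴) = kg³·m⁷·s⁻⁸·A⁻⁶.
The exponent of m is 7.

7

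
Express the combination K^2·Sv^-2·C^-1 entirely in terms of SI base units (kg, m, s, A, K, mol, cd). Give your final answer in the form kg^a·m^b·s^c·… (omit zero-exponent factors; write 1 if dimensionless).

Sv = m²·s⁻².
So Sv⁻² = m⁻⁴·s⁴.
C = s·A.
So C⁻¹ = s⁻¹·A⁻¹.
Combining: K²·Sv⁻²·C⁻¹ = K² · (m⁻⁴·s⁴) · (s⁻¹·A⁻¹) = m⁻⁴·s³·A⁻¹·K².

m⁻⁴·s³·A⁻¹·K²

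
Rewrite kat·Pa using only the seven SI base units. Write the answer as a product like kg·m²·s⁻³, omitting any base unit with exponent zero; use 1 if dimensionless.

kat = s⁻¹·mol.
Pa = kg·m⁻¹·s⁻².
Combining: kat·Pa = (s⁻¹·mol) · (kg·m⁻¹·s⁻²) = kg·m⁻¹·s⁻³·mol.

kg·m⁻¹·s⁻³·mol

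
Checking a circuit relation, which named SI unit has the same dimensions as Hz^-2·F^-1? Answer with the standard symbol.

H

Hz = 1/s = s⁻¹ (frequency is cycles per second).
So Hz⁻² = s².
F = C/V (capacitance = charge per voltage),
    = A·s/(kg·m²·s⁻³·A⁻¹) (substituting C and V),
    = kg⁻¹·m⁻²·s⁴·A².
So F⁻¹ = kg·m²·s⁻⁴·A⁻².
Combining: Hz⁻²·F⁻¹ = s² · (kg·m²·s⁻⁴·A⁻²) = kg·m²·s⁻²·A⁻².
kg·m²·s⁻²·A⁻² is the base-SI form of the henry.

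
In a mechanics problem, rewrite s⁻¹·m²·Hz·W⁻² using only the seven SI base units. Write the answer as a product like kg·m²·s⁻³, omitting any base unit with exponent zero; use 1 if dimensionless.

Hz = s⁻¹.
W = kg·m²·s⁻³.
So W⁻² = kg⁻²·m⁻⁴·s⁶.
Combining: s⁻¹·m²·Hz·W⁻² = s⁻¹ · m² · s⁻¹ · (kg⁻²·m⁻⁴·s⁶) = kg⁻²·m⁻²·s⁴.

kg⁻²·m⁻²·s⁴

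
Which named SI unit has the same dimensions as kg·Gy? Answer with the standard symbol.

J

Gy = m²·s⁻².
Combining: kg·Gy = kg · (m²·s⁻²) = kg·m²·s⁻².
kg·m²·s⁻² is the base-SI form of the joule.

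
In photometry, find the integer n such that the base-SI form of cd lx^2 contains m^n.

lx = lm/m² (illuminance = luminous flux per area),
    = m⁻²·cd.
So lx² = m⁻⁴·cd².
Combining: cd·lx² = cd · (m⁻⁴·cd²) = m⁻⁴·cd³.
The exponent of m is -4.

-4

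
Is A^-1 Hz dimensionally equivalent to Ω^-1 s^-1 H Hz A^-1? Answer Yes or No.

Left side:
  Hz = 1/s = s⁻¹ (frequency is cycles per second).
  Combining: A⁻¹·Hz = A⁻¹ · s⁻¹ = s⁻¹·A⁻¹.
Right side:
  Ω = V/A (resistance = voltage per current),
      = kg·m²·s⁻³·A⁻².
  So Ω⁻¹ = kg⁻¹·m⁻²·s³·A².
  H = Wb/A (inductance = flux per current),
      = kg·m²·s⁻²·A⁻².
  Hz = 1/s = s⁻¹ (frequency is cycles per second).
  Combining: Ω⁻¹·s⁻¹·H·Hz·A⁻¹ = (kg⁻¹·m⁻²·s³·A²) · s⁻¹ · (kg·m²·s⁻²·A⁻²) · s⁻¹ · A⁻¹ = s⁻¹·A⁻¹.
Both reduce to s⁻¹·A⁻¹.

Yes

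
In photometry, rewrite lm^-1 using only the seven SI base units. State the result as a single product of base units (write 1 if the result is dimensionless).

cd⁻¹

lm = cd·sr = cd (luminous flux; sr is dimensionless).
So lm⁻¹ = cd⁻¹.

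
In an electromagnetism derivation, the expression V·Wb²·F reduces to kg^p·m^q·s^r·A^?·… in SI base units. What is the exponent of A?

V = W/A (potential = power per current),
    = kg·m²·s⁻³·A⁻¹.
Wb = V·s (flux: a volt is a weber per second),
    = kg·m²·s⁻²·A⁻¹.
So Wb² = kg²·m⁴·s⁻⁴·A⁻².
F = C/V (capacitance = charge per voltage),
    = A·s/(kg·m²·s⁻³·A⁻¹) (substituting C and V),
    = kg⁻¹·m⁻²·s⁴·A².
Combining: V·Wb²·F = (kg·m²·s⁻³·A⁻¹) · (kg²·m⁴·s⁻⁴·A⁻²) · (kg⁻¹·m⁻²·s⁴·A²) = kg²·m⁴·s⁻³·A⁻¹.
The exponent of A is -1.

-1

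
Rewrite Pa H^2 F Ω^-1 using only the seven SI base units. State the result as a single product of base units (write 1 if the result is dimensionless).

Pa = kg·m⁻¹·s⁻².
H = kg·m²·s⁻²·A⁻².
So H² = kg²·m⁴·s⁻⁴·A⁻⁴.
F = kg⁻¹·m⁻²·s⁴·A².
Ω = kg·m²·s⁻³·A⁻².
So Ω⁻¹ = kg⁻¹·m⁻²·s³·A².
Combining: Pa·H²·F·Ω⁻¹ = (kg·m⁻¹·s⁻²) · (kg²·m⁴·s⁻⁴·A⁻⁴) · (kg⁻¹·m⁻²·s⁴·A²) · (kg⁻¹·m⁻²·s³·A²) = kg·m⁻¹·s.

kg·m⁻¹·s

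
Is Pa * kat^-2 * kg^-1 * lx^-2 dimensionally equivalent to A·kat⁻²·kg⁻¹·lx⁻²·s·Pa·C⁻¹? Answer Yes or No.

Yes

Left side:
  Pa = N/m² (pressure = force per area),
      = kg·m⁻¹·s⁻².
  kat = mol/s = s⁻¹·mol (catalytic activity).
  So kat⁻² = s²·mol⁻².
  lx = lm/m² (illuminance = luminous flux per area),
      = m⁻²·cd.
  So lx⁻² = m⁴·cd⁻².
  Combining: Pa·kat⁻²·kg⁻¹·lx⁻² = (kg·m⁻¹·s⁻²) · (s²·mol⁻²) · kg⁻¹ · (m⁴·cd⁻²) = m³·mol⁻²·cd⁻².
Right side:
  kat = mol/s = s⁻¹·mol (catalytic activity).
  So kat⁻² = s²·mol⁻².
  lx = lm/m² (illuminance = luminous flux per area),
      = m⁻²·cd.
  So lx⁻² = m⁴·cd⁻².
  Pa = N/m² (pressure = force per area),
      = kg·m⁻¹·s⁻².
  C = A·s = s·A (charge = current × time).
  So C⁻¹ = s⁻¹·A⁻¹.
  Combining: A·kat⁻²·kg⁻¹·lx⁻²·s·Pa·C⁻¹ = A · (s²·mol⁻²) · kg⁻¹ · (m⁴·cd⁻²) · s · (kg·m⁻¹·s⁻²) · (s⁻¹·A⁻¹) = m³·mol⁻²·cd⁻².
Both reduce to m³·mol⁻²·cd⁻².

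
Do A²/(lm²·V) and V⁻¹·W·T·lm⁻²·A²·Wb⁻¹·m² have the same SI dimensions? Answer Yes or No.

No

Left side:
  lm = cd·sr = cd (luminous flux; sr is dimensionless).
  So lm⁻² = cd⁻².
  V = W/A (potential = power per current),
      = kg·m²·s⁻³·A⁻¹.
  So V⁻¹ = kg⁻¹·m⁻²·s³·A.
  Combining: lm⁻²·V⁻¹·A² = cd⁻² · (kg⁻¹·m⁻²·s³·A) · A² = kg⁻¹·m⁻²·s³·A³·cd⁻².
Right side:
  V = kg·m²·s⁻³·A⁻¹.
  So V⁻¹ = kg⁻¹·m⁻²·s³·A.
  W = kg·m²·s⁻³.
  T = kg·s⁻²·A⁻¹.
  lm = cd.
  So lm⁻² = cd⁻².
  Wb = kg·m²·s⁻²·A⁻¹.
  So Wb⁻¹ = kg⁻¹·m⁻²·s²·A.
  Combining: V⁻¹·W·T·lm⁻²·A²·Wb⁻¹·m² = (kg⁻¹·m⁻²·s³·A) · (kg·m²·s⁻³) · (kg·s⁻²·A⁻¹) · cd⁻² · A² · (kg⁻¹·m⁻²·s²·A) · m² = A³·cd⁻².
Left is kg⁻¹·m⁻²·s³·A³·cd⁻²; right is A³·cd⁻² — different.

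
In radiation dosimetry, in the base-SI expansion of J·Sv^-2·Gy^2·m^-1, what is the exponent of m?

1

J = N·m (work = force × distance),
    = kg·m²·s⁻².
Sv = J/kg (equivalent dose = energy per mass),
    = m²·s⁻².
So Sv⁻² = m⁻⁴·s⁴.
Gy = J/kg (absorbed dose = energy per mass),
    = m²·s⁻².
So Gy² = m⁴·s⁻⁴.
Combining: J·Sv⁻²·Gy²·m⁻¹ = (kg·m²·s⁻²) · (m⁻⁴·s⁴) · (m⁴·s⁻⁴) · m⁻¹ = kg·m·s⁻².
The exponent of m is 1.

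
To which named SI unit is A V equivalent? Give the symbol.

W

V = W/A (potential = power per current),
    = kg·m²·s⁻³·A⁻¹.
Combining: A·V = A · (kg·m²·s⁻³·A⁻¹) = kg·m²·s⁻³.
kg·m²·s⁻³ is the base-SI form of the watt.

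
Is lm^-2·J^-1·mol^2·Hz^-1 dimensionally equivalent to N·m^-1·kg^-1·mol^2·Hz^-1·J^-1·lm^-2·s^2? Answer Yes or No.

Yes

Left side:
  lm = cd.
  So lm⁻² = cd⁻².
  J = kg·m²·s⁻².
  So J⁻¹ = kg⁻¹·m⁻²·s².
  Hz = s⁻¹.
  So Hz⁻¹ = s.
  Combining: lm⁻²·J⁻¹·mol²·Hz⁻¹ = cd⁻² · (kg⁻¹·m⁻²·s²) · mol² · s = kg⁻¹·m⁻²·s³·mol²·cd⁻².
Right side:
  N = kg·m/s² = kg·m·s⁻² (force = mass × acceleration).
  Hz = 1/s = s⁻¹ (frequency is cycles per second).
  So Hz⁻¹ = s.
  J = N·m (work = force × distance),
      = kg·m²·s⁻².
  So J⁻¹ = kg⁻¹·m⁻²·s².
  lm = cd·sr = cd (luminous flux; sr is dimensionless).
  So lm⁻² = cd⁻².
  Combining: N·m⁻¹·kg⁻¹·mol²·Hz⁻¹·J⁻¹·lm⁻²·s² = (kg·m·s⁻²) · m⁻¹ · kg⁻¹ · mol² · s · (kg⁻¹·m⁻²·s²) · cd⁻² · s² = kg⁻¹·m⁻²·s³·mol²·cd⁻².
Both reduce to kg⁻¹·m⁻²·s³·mol²·cd⁻².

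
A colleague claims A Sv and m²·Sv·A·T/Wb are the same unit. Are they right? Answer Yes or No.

Left side:
  Sv = J/kg (equivalent dose = energy per mass),
      = m²·s⁻².
  Combining: A·Sv = A · (m²·s⁻²) = m²·s⁻²·A.
Right side:
  Sv = m²·s⁻².
  Wb = kg·m²·s⁻²·A⁻¹.
  So Wb⁻¹ = kg⁻¹·m⁻²·s²·A.
  T = kg·s⁻²·A⁻¹.
  Combining: m²·Sv·A·Wb⁻¹·T = m² · (m²·s⁻²) · A · (kg⁻¹·m⁻²·s²·A) · (kg·s⁻²·A⁻¹) = m²·s⁻²·A.
Both reduce to m²·s⁻²·A.

Yes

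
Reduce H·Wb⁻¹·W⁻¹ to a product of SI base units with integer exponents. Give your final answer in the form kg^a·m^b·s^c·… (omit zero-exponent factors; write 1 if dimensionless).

H = Wb/A (inductance = flux per current),
    = kg·m²·s⁻²·A⁻².
Wb = V·s (flux: a volt is a weber per second),
    = kg·m²·s⁻²·A⁻¹.
So Wb⁻¹ = kg⁻¹·m⁻²·s²·A.
W = J/s (power = energy per time),
    = kg·m²·s⁻³.
So W⁻¹ = kg⁻¹·m⁻²·s³.
Combining: H·Wb⁻¹·W⁻¹ = (kg·m²·s⁻²·A⁻²) · (kg⁻¹·m⁻²·s²·A) · (kg⁻¹·m⁻²·s³) = kg⁻¹·m⁻²·s³·A⁻¹.

kg⁻¹·m⁻²·s³·A⁻¹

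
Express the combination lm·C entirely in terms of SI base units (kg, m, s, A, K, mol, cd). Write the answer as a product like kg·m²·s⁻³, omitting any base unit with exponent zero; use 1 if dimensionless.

lm = cd.
C = s·A.
Combining: lm·C = cd · (s·A) = s·A·cd.

s·A·cd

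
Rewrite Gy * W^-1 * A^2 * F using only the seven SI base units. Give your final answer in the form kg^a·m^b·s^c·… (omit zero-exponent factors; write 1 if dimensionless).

kg⁻²·m⁻²·s⁵·A⁴

Gy = J/kg (absorbed dose = energy per mass),
    = m²·s⁻².
W = J/s (power = energy per time),
    = kg·m²·s⁻³.
So W⁻¹ = kg⁻¹·m⁻²·s³.
F = C/V (capacitance = charge per voltage),
    = A·s/(kg·m²·s⁻³·A⁻¹) (substituting C and V),
    = kg⁻¹·m⁻²·s⁴·A².
Combining: Gy·W⁻¹·A²·F = (m²·s⁻²) · (kg⁻¹·m⁻²·s³) · A² · (kg⁻¹·m⁻²·s⁴·A²) = kg⁻²·m⁻²·s⁵·A⁴.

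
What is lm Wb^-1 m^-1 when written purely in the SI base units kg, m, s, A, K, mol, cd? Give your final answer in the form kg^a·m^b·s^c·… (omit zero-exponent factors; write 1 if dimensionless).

lm = cd.
Wb = kg·m²·s⁻²·A⁻¹.
So Wb⁻¹ = kg⁻¹·m⁻²·s²·A.
Combining: lm·Wb⁻¹·m⁻¹ = cd · (kg⁻¹·m⁻²·s²·A) · m⁻¹ = kg⁻¹·m⁻³·s²·A·cd.

kg⁻¹·m⁻³·s²·A·cd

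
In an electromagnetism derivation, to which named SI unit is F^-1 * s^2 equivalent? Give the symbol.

F = C/V (capacitance = charge per voltage),
    = A·s/(kg·m²·s⁻³·A⁻¹) (substituting C and V),
    = kg⁻¹·m⁻²·s⁴·A².
So F⁻¹ = kg·m²·s⁻⁴·A⁻².
Combining: F⁻¹·s² = (kg·m²·s⁻⁴·A⁻²) · s² = kg·m²·s⁻²·A⁻².
kg·m²·s⁻²·A⁻² is the base-SI form of the henry.

H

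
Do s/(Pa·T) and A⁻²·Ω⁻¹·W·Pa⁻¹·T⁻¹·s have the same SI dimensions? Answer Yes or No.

Yes

Left side:
  Pa = N/m² (pressure = force per area),
      = kg·m⁻¹·s⁻².
  So Pa⁻¹ = kg⁻¹·m·s².
  T = Wb/m² (flux density = flux per area),
      = kg·s⁻²·A⁻¹.
  So T⁻¹ = kg⁻¹·s²·A.
  Combining: s·Pa⁻¹·T⁻¹ = s · (kg⁻¹·m·s²) · (kg⁻¹·s²·A) = kg⁻²·m·s⁵·A.
Right side:
  Ω = kg·m²·s⁻³·A⁻².
  So Ω⁻¹ = kg⁻¹·m⁻²·s³·A².
  W = kg·m²·s⁻³.
  Pa = kg·m⁻¹·s⁻².
  So Pa⁻¹ = kg⁻¹·m·s².
  T = kg·s⁻²·A⁻¹.
  So T⁻¹ = kg⁻¹·s²·A.
  Combining: A⁻²·Ω⁻¹·W·Pa⁻¹·T⁻¹·s = A⁻² · (kg⁻¹·m⁻²·s³·A²) · (kg·m²·s⁻³) · (kg⁻¹·m·s²) · (kg⁻¹·s²·A) · s = kg⁻²·m·s⁵·A.
Both reduce to kg⁻²·m·s⁵·A.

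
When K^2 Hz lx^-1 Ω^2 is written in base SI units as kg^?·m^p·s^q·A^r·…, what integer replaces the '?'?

2

Hz = 1/s = s⁻¹ (frequency is cycles per second).
lx = lm/m² (illuminance = luminous flux per area),
    = m⁻²·cd.
So lx⁻¹ = m²·cd⁻¹.
Ω = V/A (resistance = voltage per current),
    = kg·m²·s⁻³·A⁻².
So Ω² = kg²·m⁴·s⁻⁶·A⁻⁴.
Combining: K²·Hz·lx⁻¹·Ω² = K² · s⁻¹ · (m²·cd⁻¹) · (kg²·m⁴·s⁻⁶·A⁻⁴) = kg²·m⁶·s⁻⁷·A⁻⁴·K²·cd⁻¹.
The exponent of kg is 2.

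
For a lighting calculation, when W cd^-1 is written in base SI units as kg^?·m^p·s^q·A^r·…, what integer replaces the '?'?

W = kg·m²·s⁻³.
Combining: W·cd⁻¹ = (kg·m²·s⁻³) · cd⁻¹ = kg·m²·s⁻³·cd⁻¹.
The exponent of kg is 1.

1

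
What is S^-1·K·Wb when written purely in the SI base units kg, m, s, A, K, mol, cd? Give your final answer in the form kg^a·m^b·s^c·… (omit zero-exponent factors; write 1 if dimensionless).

S = 1/Ω (conductance is reciprocal resistance),
    = kg⁻¹·m⁻²·s³·A².
So S⁻¹ = kg·m²·s⁻³·A⁻².
Wb = V·s (flux: a volt is a weber per second),
    = kg·m²·s⁻²·A⁻¹.
Combining: S⁻¹·K·Wb = (kg·m²·s⁻³·A⁻²) · K · (kg·m²·s⁻²·A⁻¹) = kg²·m⁴·s⁻⁵·A⁻³·K.

kg²·m⁴·s⁻⁵·A⁻³·K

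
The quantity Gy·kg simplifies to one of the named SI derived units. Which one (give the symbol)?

Gy = m²·s⁻².
Combining: Gy·kg = (m²·s⁻²) · kg = kg·m²·s⁻².
kg·m²·s⁻² is the base-SI form of the joule.

J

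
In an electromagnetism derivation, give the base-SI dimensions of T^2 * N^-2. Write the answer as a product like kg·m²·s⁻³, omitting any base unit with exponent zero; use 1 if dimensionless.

T = kg·s⁻²·A⁻¹.
So T² = kg²·s⁻⁴·A⁻².
N = kg·m·s⁻².
So N⁻² = kg⁻²·m⁻²·s⁴.
Combining: T²·N⁻² = (kg²·s⁻⁴·A⁻²) · (kg⁻²·m⁻²·s⁴) = m⁻²·A⁻².

m⁻²·A⁻²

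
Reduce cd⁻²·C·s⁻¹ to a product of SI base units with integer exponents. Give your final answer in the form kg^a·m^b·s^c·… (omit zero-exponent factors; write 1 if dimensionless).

A·cd⁻²

C = A·s = s·A (charge = current × time).
Combining: cd⁻²·C·s⁻¹ = cd⁻² · (s·A) · s⁻¹ = A·cd⁻².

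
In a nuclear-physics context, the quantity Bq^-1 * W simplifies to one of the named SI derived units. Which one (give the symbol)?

J

Bq = s⁻¹.
So Bq⁻¹ = s.
W = kg·m²·s⁻³.
Combining: Bq⁻¹·W = s · (kg·m²·s⁻³) = kg·m²·s⁻².
kg·m²·s⁻² is the base-SI form of the joule.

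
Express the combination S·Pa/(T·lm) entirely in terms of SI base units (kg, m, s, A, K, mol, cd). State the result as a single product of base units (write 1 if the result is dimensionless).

kg⁻¹·m⁻³·s³·A³·cd⁻¹

T = Wb/m² (flux density = flux per area),
    = kg·s⁻²·A⁻¹.
So T⁻¹ = kg⁻¹·s²·A.
S = 1/Ω (conductance is reciprocal resistance),
    = kg⁻¹·m⁻²·s³·A².
Pa = N/m² (pressure = force per area),
    = kg·m⁻¹·s⁻².
lm = cd·sr = cd (luminous flux; sr is dimensionless).
So lm⁻¹ = cd⁻¹.
Combining: T⁻¹·S·Pa·lm⁻¹ = (kg⁻¹·s²·A) · (kg⁻¹·m⁻²·s³·A²) · (kg·m⁻¹·s⁻²) · cd⁻¹ = kg⁻¹·m⁻³·s³·A³·cd⁻¹.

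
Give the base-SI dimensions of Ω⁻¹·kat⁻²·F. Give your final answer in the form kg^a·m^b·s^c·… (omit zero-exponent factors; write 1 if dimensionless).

kg⁻²·m⁻⁴·s⁹·A⁴·mol⁻²

Ω = kg·m²·s⁻³·A⁻².
So Ω⁻¹ = kg⁻¹·m⁻²·s³·A².
kat = s⁻¹·mol.
So kat⁻² = s²·mol⁻².
F = kg⁻¹·m⁻²·s⁴·A².
Combining: Ω⁻¹·kat⁻²·F = (kg⁻¹·m⁻²·s³·A²) · (s²·mol⁻²) · (kg⁻¹·m⁻²·s⁴·A²) = kg⁻²·m⁻⁴·s⁹·A⁴·mol⁻².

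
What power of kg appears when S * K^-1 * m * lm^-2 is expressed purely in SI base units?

S = 1/Ω (conductance is reciprocal resistance),
    = kg⁻¹·m⁻²·s³·A².
lm = cd·sr = cd (luminous flux; sr is dimensionless).
So lm⁻² = cd⁻².
Combining: S·K⁻¹·m·lm⁻² = (kg⁻¹·m⁻²·s³·A²) · K⁻¹ · m · cd⁻² = kg⁻¹·m⁻¹·s³·A²·K⁻¹·cd⁻².
The exponent of kg is -1.

-1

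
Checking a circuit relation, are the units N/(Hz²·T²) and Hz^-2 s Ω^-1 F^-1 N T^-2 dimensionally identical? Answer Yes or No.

Left side:
  Hz = 1/s = s⁻¹ (frequency is cycles per second).
  So Hz⁻² = s².
  T = Wb/m² (flux density = flux per area),
      = kg·s⁻²·A⁻¹.
  So T⁻² = kg⁻²·s⁴·A².
  N = kg·m/s² = kg·m·s⁻² (force = mass × acceleration).
  Combining: Hz⁻²·T⁻²·N = s² · (kg⁻²·s⁴·A²) · (kg·m·s⁻²) = kg⁻¹·m·s⁴·A².
Right side:
  Hz = 1/s = s⁻¹ (frequency is cycles per second).
  So Hz⁻² = s².
  Ω = V/A (resistance = voltage per current),
      = kg·m²·s⁻³·A⁻².
  So Ω⁻¹ = kg⁻¹·m⁻²·s³·A².
  F = C/V (capacitance = charge per voltage),
      = A·s/(kg·m²·s⁻³·A⁻¹) (substituting C and V),
      = kg⁻¹·m⁻²·s⁴·A².
  So F⁻¹ = kg·m²·s⁻⁴·A⁻².
  N = kg·m/s² = kg·m·s⁻² (force = mass × acceleration).
  T = Wb/m² (flux density = flux per area),
      = kg·s⁻²·A⁻¹.
  So T⁻² = kg⁻²·s⁴·A².
  Combining: Hz⁻²·s·Ω⁻¹·F⁻¹·N·T⁻² = s² · s · (kg⁻¹·m⁻²·s³·A²) · (kg·m²·s⁻⁴·A⁻²) · (kg·m·s⁻²) · (kg⁻²·s⁴·A²) = kg⁻¹·m·s⁴·A².
Both reduce to kg⁻¹·m·s⁴·A².

Yes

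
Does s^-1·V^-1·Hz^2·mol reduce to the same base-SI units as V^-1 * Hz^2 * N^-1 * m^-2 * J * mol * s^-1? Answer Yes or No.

No

Left side:
  V = W/A (potential = power per current),
      = kg·m²·s⁻³·A⁻¹.
  So V⁻¹ = kg⁻¹·m⁻²·s³·A.
  Hz = 1/s = s⁻¹ (frequency is cycles per second).
  So Hz² = s⁻².
  Combining: s⁻¹·V⁻¹·Hz²·mol = s⁻¹ · (kg⁻¹·m⁻²·s³·A) · s⁻² · mol = kg⁻¹·m⁻²·A·mol.
Right side:
  V = kg·m²·s⁻³·A⁻¹.
  So V⁻¹ = kg⁻¹·m⁻²·s³·A.
  Hz = s⁻¹.
  So Hz² = s⁻².
  N = kg·m·s⁻².
  So N⁻¹ = kg⁻¹·m⁻¹·s².
  J = kg·m²·s⁻².
  Combining: V⁻¹·Hz²·N⁻¹·m⁻²·J·mol·s⁻¹ = (kg⁻¹·m⁻²·s³·A) · s⁻² · (kg⁻¹·m⁻¹·s²) · m⁻² · (kg·m²·s⁻²) · mol · s⁻¹ = kg⁻¹·m⁻³·A·mol.
Left is kg⁻¹·m⁻²·A·mol; right is kg⁻¹·m⁻³·A·mol — different.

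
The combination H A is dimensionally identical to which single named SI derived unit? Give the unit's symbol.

Wb

H = Wb/A (inductance = flux per current),
    = kg·m²·s⁻²·A⁻².
Combining: H·A = (kg·m²·s⁻²·A⁻²) · A = kg·m²·s⁻²·A⁻¹.
kg·m²·s⁻²·A⁻¹ is the base-SI form of the weber.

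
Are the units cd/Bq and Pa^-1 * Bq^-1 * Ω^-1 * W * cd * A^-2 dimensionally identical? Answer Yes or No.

Left side:
  Bq = 1/s = s⁻¹ (activity is decays per second).
  So Bq⁻¹ = s.
  Combining: Bq⁻¹·cd = s · cd = s·cd.
Right side:
  Pa = N/m² (pressure = force per area),
      = kg·m⁻¹·s⁻².
  So Pa⁻¹ = kg⁻¹·m·s².
  Bq = 1/s = s⁻¹ (activity is decays per second).
  So Bq⁻¹ = s.
  Ω = V/A (resistance = voltage per current),
      = kg·m²·s⁻³·A⁻².
  So Ω⁻¹ = kg⁻¹·m⁻²·s³·A².
  W = J/s (power = energy per time),
      = kg·m²·s⁻³.
  Combining: Pa⁻¹·Bq⁻¹·Ω⁻¹·W·cd·A⁻² = (kg⁻¹·m·s²) · s · (kg⁻¹·m⁻²·s³·A²) · (kg·m²·s⁻³) · cd · A⁻² = kg⁻¹·m·s³·cd.
Left is s·cd; right is kg⁻¹·m·s³·cd — different.

No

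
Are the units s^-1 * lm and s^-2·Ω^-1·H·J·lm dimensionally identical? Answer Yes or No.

Left side:
  lm = cd.
  Combining: s⁻¹·lm = s⁻¹ · cd = s⁻¹·cd.
Right side:
  Ω = kg·m²·s⁻³·A⁻².
  So Ω⁻¹ = kg⁻¹·m⁻²·s³·A².
  H = kg·m²·s⁻²·A⁻².
  J = kg·m²·s⁻².
  lm = cd.
  Combining: s⁻²·Ω⁻¹·H·J·lm = s⁻² · (kg⁻¹·m⁻²·s³·A²) · (kg·m²·s⁻²·A⁻²) · (kg·m²·s⁻²) · cd = kg·m²·s⁻³·cd.
Left is s⁻¹·cd; right is kg·m²·s⁻³·cd — different.

No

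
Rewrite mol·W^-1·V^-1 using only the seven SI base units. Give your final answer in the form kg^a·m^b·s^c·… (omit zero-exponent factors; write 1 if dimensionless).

W = J/s (power = energy per time),
    = kg·m²·s⁻³.
So W⁻¹ = kg⁻¹·m⁻²·s³.
V = W/A (potential = power per current),
    = kg·m²·s⁻³·A⁻¹.
So V⁻¹ = kg⁻¹·m⁻²·s³·A.
Combining: mol·W⁻¹·V⁻¹ = mol · (kg⁻¹·m⁻²·s³) · (kg⁻¹·m⁻²·s³·A) = kg⁻²·m⁻⁴·s⁶·A·mol.

kg⁻²·m⁻⁴·s⁶·A·mol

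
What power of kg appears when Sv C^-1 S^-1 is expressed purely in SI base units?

1

Sv = J/kg (equivalent dose = energy per mass),
    = m²·s⁻².
C = A·s = s·A (charge = current × time).
So C⁻¹ = s⁻¹·A⁻¹.
S = 1/Ω (conductance is reciprocal resistance),
    = kg⁻¹·m⁻²·s³·A².
So S⁻¹ = kg·m²·s⁻³·A⁻².
Combining: Sv·C⁻¹·S⁻¹ = (m²·s⁻²) · (s⁻¹·A⁻¹) · (kg·m²·s⁻³·A⁻²) = kg·m⁴·s⁻⁶·A⁻³.
The exponent of kg is 1.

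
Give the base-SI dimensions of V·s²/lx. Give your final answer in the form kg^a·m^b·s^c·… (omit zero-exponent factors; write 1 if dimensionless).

V = kg·m²·s⁻³·A⁻¹.
lx = m⁻²·cd.
So lx⁻¹ = m²·cd⁻¹.
Combining: V·lx⁻¹·s² = (kg·m²·s⁻³·A⁻¹) · (m²·cd⁻¹) · s² = kg·m⁴·s⁻¹·A⁻¹·cd⁻¹.

kg·m⁴·s⁻¹·A⁻¹·cd⁻¹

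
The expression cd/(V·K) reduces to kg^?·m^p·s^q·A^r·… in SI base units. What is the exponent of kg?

-1

V = kg·m²·s⁻³·A⁻¹.
So V⁻¹ = kg⁻¹·m⁻²·s³·A.
Combining: V⁻¹·cd·K⁻¹ = (kg⁻¹·m⁻²·s³·A) · cd · K⁻¹ = kg⁻¹·m⁻²·s³·A·K⁻¹·cd.
The exponent of kg is -1.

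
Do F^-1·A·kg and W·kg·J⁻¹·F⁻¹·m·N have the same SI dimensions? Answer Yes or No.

Left side:
  F = C/V (capacitance = charge per voltage),
      = A·s/(kg·m²·s⁻³·A⁻¹) (substituting C and V),
      = kg⁻¹·m⁻²·s⁴·A².
  So F⁻¹ = kg·m²·s⁻⁴·A⁻².
  Combining: F⁻¹·A·kg = (kg·m²·s⁻⁴·A⁻²) · A · kg = kg²·m²·s⁻⁴·A⁻¹.
Right side:
  W = J/s (power = energy per time),
      = kg·m²·s⁻³.
  J = N·m (work = force × distance),
      = kg·m²·s⁻².
  So J⁻¹ = kg⁻¹·m⁻²·s².
  F = C/V (capacitance = charge per voltage),
      = A·s/(kg·m²·s⁻³·A⁻¹) (substituting C and V),
      = kg⁻¹·m⁻²·s⁴·A².
  So F⁻¹ = kg·m²·s⁻⁴·A⁻².
  N = kg·m/s² = kg·m·s⁻² (force = mass × acceleration).
  Combining: W·kg·J⁻¹·F⁻¹·m·N = (kg·m²·s⁻³) · kg · (kg⁻¹·m⁻²·s²) · (kg·m²·s⁻⁴·A⁻²) · m · (kg·m·s⁻²) = kg³·m⁴·s⁻⁷·A⁻².
Left is kg²·m²·s⁻⁴·A⁻¹; right is kg³·m⁴·s⁻⁷·A⁻² — different.

No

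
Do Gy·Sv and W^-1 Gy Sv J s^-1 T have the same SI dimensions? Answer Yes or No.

Left side:
  Gy = J/kg (absorbed dose = energy per mass),
      = m²·s⁻².
  Sv = J/kg (equivalent dose = energy per mass),
      = m²·s⁻².
  Combining: Gy·Sv = (m²·s⁻²) · (m²·s⁻²) = m⁴·s⁻⁴.
Right side:
  W = J/s (power = energy per time),
      = kg·m²·s⁻³.
  So W⁻¹ = kg⁻¹·m⁻²·s³.
  Gy = J/kg (absorbed dose = energy per mass),
      = m²·s⁻².
  Sv = J/kg (equivalent dose = energy per mass),
      = m²·s⁻².
  J = N·m (work = force × distance),
      = kg·m²·s⁻².
  T = Wb/m² (flux density = flux per area),
      = kg·s⁻²·A⁻¹.
  Combining: W⁻¹·Gy·Sv·J·s⁻¹·T = (kg⁻¹·m⁻²·s³) · (m²·s⁻²) · (m²·s⁻²) · (kg·m²·s⁻²) · s⁻¹ · (kg·s⁻²·A⁻¹) = kg·m⁴·s⁻⁶·A⁻¹.
Left is m⁴·s⁻⁴; right is kg·m⁴·s⁻⁶·A⁻¹ — different.

No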